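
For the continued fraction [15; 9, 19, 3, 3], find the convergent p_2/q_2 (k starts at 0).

2599/172

Using pₖ = aₖpₖ₋₁ + pₖ₋₂, qₖ = aₖqₖ₋₁ + qₖ₋₂ (with p₋₁=1, p₋₂=0, q₋₁=0, q₋₂=1):
  k=0: a=15, p=15, q=1
  k=1: a=9, p=136, q=9
  k=2: a=19, p=2599, q=172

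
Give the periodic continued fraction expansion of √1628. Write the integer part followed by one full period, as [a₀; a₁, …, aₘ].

a₀ = ⌊√1628⌋ = 40.
With m₀=0, d₀=1 and mₖ₊₁ = dₖaₖ − mₖ, dₖ₊₁ = (n − mₖ₊₁²)/dₖ, aₖ₊₁ = ⌊(a₀+mₖ₊₁)/dₖ₊₁⌋:
  k=1: m=40, d=28, a=2
  k=2: m=16, d=49, a=1
  k=3: m=33, d=11, a=6
  k=4: m=33, d=49, a=1
  k=5: m=16, d=28, a=2
  k=6: m=40, d=1, a=80
d=1 and a=2a₀=80 at k=6, so the next step gives (m, d) = (40, 28) again — its k=1 value — and the period has length 6.

[40; 2, 1, 6, 1, 2, 80]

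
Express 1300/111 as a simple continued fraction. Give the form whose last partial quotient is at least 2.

1300 = 11*111 + 79
111 = 1*79 + 32
79 = 2*32 + 15
32 = 2*15 + 2
15 = 7*2 + 1
2 = 2*1 + 0  (stop)
So 1300/111 = [11; 1, 2, 2, 7, 2].

[11; 1, 2, 2, 7, 2]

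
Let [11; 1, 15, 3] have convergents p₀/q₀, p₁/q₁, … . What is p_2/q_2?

Using pₖ = aₖpₖ₋₁ + pₖ₋₂, qₖ = aₖqₖ₋₁ + qₖ₋₂ (with p₋₁=1, p₋₂=0, q₋₁=0, q₋₂=1):
  k=0: a=11, p=11, q=1
  k=1: a=1, p=12, q=1
  k=2: a=15, p=191, q=16

191/16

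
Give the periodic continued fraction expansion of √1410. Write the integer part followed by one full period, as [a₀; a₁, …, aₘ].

[37; 1, 1, 4, 1, 1, 74]

a₀ = ⌊√1410⌋ = 37.
With m₀=0, d₀=1 and mₖ₊₁ = dₖaₖ − mₖ, dₖ₊₁ = (n − mₖ₊₁²)/dₖ, aₖ₊₁ = ⌊(a₀+mₖ₊₁)/dₖ₊₁⌋:
  k=1: m=37, d=41, a=1
  k=2: m=4, d=34, a=1
  k=3: m=30, d=15, a=4
  k=4: m=30, d=34, a=1
  k=5: m=4, d=41, a=1
  k=6: m=37, d=1, a=74
d=1 and a=2a₀=74 at k=6, so the next step gives (m, d) = (37, 41) again — its k=1 value — and the period has length 6.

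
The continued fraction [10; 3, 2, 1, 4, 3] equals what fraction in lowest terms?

1555/151

Using pₖ = aₖpₖ₋₁ + pₖ₋₂ and qₖ = aₖqₖ₋₁ + qₖ₋₂:
  k=0: a=10, p=10, q=1
  k=1: a=3, p=31, q=3
  k=2: a=2, p=72, q=7
  k=3: a=1, p=103, q=10
  k=4: a=4, p=484, q=47
  k=5: a=3, p=1555, q=151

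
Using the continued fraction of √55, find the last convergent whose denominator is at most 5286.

15841/2136

√55 = [7; 2, 2, 2, 14, …] (period length 4).
Convergents:
  p_0/q_0 = 7/1
  p_1/q_1 = 15/2
  p_2/q_2 = 37/5
  p_3/q_3 = 89/12
  p_4/q_4 = 1283/173
  p_5/q_5 = 2655/358
  p_6/q_6 = 6593/889
  p_7/q_7 = 15841/2136
  p_8/q_8 = 228367/30793
q_7 = 2136 ≤ 5286 < 30793 = q_8, so the answer is 15841/2136.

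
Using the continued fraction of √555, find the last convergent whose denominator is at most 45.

√555 = [23; 1, 1, 3, 1, 3, 1, 1, 46, …] (period length 8).
Convergents:
  p_0/q_0 = 23/1
  p_1/q_1 = 24/1
  p_2/q_2 = 47/2
  p_3/q_3 = 165/7
  p_4/q_4 = 212/9
  p_5/q_5 = 801/34
  p_6/q_6 = 1013/43
  p_7/q_7 = 1814/77
q_6 = 43 ≤ 45 < 77 = q_7, so the answer is 1013/43.

1013/43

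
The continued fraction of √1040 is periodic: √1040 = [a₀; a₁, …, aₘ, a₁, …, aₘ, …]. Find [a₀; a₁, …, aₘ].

a₀ = ⌊√1040⌋ = 32.

[32; 4, 64]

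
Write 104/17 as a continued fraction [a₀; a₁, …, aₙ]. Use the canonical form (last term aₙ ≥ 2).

104 = 6×17 + 2
17 = 8×2 + 1
2 = 2×1 + 0  (stop)
So 104/17 = [6; 8, 2].

[6; 8, 2]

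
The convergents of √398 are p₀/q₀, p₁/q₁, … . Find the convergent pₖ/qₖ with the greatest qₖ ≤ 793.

√398 = [19; 1, 18, 1, 38, …] (period length 4).
Convergents:
  p_0/q_0 = 19/1
  p_1/q_1 = 20/1
  p_2/q_2 = 379/19
  p_3/q_3 = 399/20
  p_4/q_4 = 15541/779
  p_5/q_5 = 15940/799
q_4 = 779 ≤ 793 < 799 = q_5, so the answer is 15541/779.

15541/779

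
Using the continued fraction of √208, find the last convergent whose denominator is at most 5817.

37541/2603

√208 = [14; 2, 2, 1, 2, 2, 28, …] (period length 6).
Convergents:
  p_0/q_0 = 14/1
  p_1/q_1 = 29/2
  p_2/q_2 = 72/5
  p_3/q_3 = 101/7
  p_4/q_4 = 274/19
  p_5/q_5 = 649/45
  p_6/q_6 = 18446/1279
  p_7/q_7 = 37541/2603
  p_8/q_8 = 93528/6485
q_7 = 2603 ≤ 5817 < 6485 = q_8, so the answer is 37541/2603.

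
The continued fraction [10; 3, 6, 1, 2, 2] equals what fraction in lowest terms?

1527/148

Using pₖ = aₖpₖ₋₁ + pₖ₋₂ and qₖ = aₖqₖ₋₁ + qₖ₋₂:
  k=0: a=10, p=10, q=1
  k=1: a=3, p=31, q=3
  k=2: a=6, p=196, q=19
  k=3: a=1, p=227, q=22
  k=4: a=2, p=650, q=63
  k=5: a=2, p=1527, q=148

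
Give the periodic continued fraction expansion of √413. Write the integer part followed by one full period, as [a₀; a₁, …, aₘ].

[20; 3, 9, 1, 4, 1, 9, 3, 40]

a₀ = ⌊√413⌋ = 20.
With m₀=0, d₀=1 and mₖ₊₁ = dₖaₖ − mₖ, dₖ₊₁ = (n − mₖ₊₁²)/dₖ, aₖ₊₁ = ⌊(a₀+mₖ₊₁)/dₖ₊₁⌋:
  k=1: m=20, d=13, a=3
  k=2: m=19, d=4, a=9
  k=3: m=17, d=31, a=1
  k=4: m=14, d=7, a=4
  k=5: m=14, d=31, a=1
  k=6: m=17, d=4, a=9
  k=7: m=19, d=13, a=3
  k=8: m=20, d=1, a=40
d=1 and a=2a₀=40 at k=8, so the next step gives (m, d) = (20, 13) again — its k=1 value — and the period has length 8.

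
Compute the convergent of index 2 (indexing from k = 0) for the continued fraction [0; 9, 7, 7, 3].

7/64

Using pₖ = aₖpₖ₋₁ + pₖ₋₂, qₖ = aₖqₖ₋₁ + qₖ₋₂ (with p₋₁=1, p₋₂=0, q₋₁=0, q₋₂=1):
  k=0: a=0, p=0, q=1
  k=1: a=9, p=1, q=9
  k=2: a=7, p=7, q=64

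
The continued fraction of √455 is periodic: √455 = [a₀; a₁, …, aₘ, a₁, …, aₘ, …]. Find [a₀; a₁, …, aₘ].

[21; 3, 42]

a₀ = ⌊√455⌋ = 21.
With m₀=0, d₀=1 and mₖ₊₁ = dₖaₖ − mₖ, dₖ₊₁ = (n − mₖ₊₁²)/dₖ, aₖ₊₁ = ⌊(a₀+mₖ₊₁)/dₖ₊₁⌋:
  k=1: m=21, d=14, a=3
  k=2: m=21, d=1, a=42
d=1 and a=2a₀=42 at k=2, so the next step gives (m, d) = (21, 14) again — its k=1 value — and the period has length 2.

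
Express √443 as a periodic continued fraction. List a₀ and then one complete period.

a₀ = ⌊√443⌋ = 21.
With m₀=0, d₀=1 and mₖ₊₁ = dₖaₖ − mₖ, dₖ₊₁ = (n − mₖ₊₁²)/dₖ, aₖ₊₁ = ⌊(a₀+mₖ₊₁)/dₖ₊₁⌋:
  k=1: m=21, d=2, a=21
  k=2: m=21, d=1, a=42
d=1 and a=2a₀=42 at k=2, so the next step gives (m, d) = (21, 2) again — its k=1 value — and the period has length 2.

[21; 21, 42]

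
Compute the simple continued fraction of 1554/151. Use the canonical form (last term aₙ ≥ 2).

1554 = 10·151 + 44
151 = 3·44 + 19
44 = 2·19 + 6
19 = 3·6 + 1
6 = 6·1 + 0  (stop)
So 1554/151 = [10; 3, 2, 3, 6].

[10; 3, 2, 3, 6]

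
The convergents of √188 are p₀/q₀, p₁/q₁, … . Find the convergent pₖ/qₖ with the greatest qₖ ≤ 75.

617/45

√188 = [13; 1, 2, 2, 6, 2, 2, 1, 26, …] (period length 8).
Convergents:
  p_0/q_0 = 13/1
  p_1/q_1 = 14/1
  p_2/q_2 = 41/3
  p_3/q_3 = 96/7
  p_4/q_4 = 617/45
  p_5/q_5 = 1330/97
q_4 = 45 ≤ 75 < 97 = q_5, so the answer is 617/45.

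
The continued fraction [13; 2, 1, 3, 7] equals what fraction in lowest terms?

1069/80

Fold from the inside: start with 7/1.
  3 + 1/7 = 22/7
  1 + 7/22 = 29/22
  2 + 22/29 = 80/29
  13 + 29/80 = 1069/80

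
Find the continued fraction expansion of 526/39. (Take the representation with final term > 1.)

526 = 13*39 + 19
39 = 2*19 + 1
19 = 19*1 + 0  (stop)
So 526/39 = [13; 2, 19].

[13; 2, 19]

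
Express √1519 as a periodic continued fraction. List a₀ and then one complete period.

[38; 1, 37, 1, 76]

a₀ = ⌊√1519⌋ = 38.
With m₀=0, d₀=1 and mₖ₊₁ = dₖaₖ − mₖ, dₖ₊₁ = (n − mₖ₊₁²)/dₖ, aₖ₊₁ = ⌊(a₀+mₖ₊₁)/dₖ₊₁⌋:
  k=1: m=38, d=75, a=1
  k=2: m=37, d=2, a=37
  k=3: m=37, d=75, a=1
  k=4: m=38, d=1, a=76
d=1 and a=2a₀=76 at k=4, so the next step gives (m, d) = (38, 75) again — its k=1 value — and the period has length 4.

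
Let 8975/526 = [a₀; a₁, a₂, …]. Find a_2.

8975 = 17·526 + 33   →  a_0 = 17
526 = 15·33 + 31   →  a_1 = 15
33 = 1·31 + 2   →  a_2 = 1

1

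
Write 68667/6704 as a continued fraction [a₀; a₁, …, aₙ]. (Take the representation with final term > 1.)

[10; 4, 8, 3, 3, 9, 2]

68667 = 10·6704 + 1627
6704 = 4·1627 + 196
1627 = 8·196 + 59
196 = 3·59 + 19
59 = 3·19 + 2
19 = 9·2 + 1
2 = 2·1 + 0  (stop)
So 68667/6704 = [10; 4, 8, 3, 3, 9, 2].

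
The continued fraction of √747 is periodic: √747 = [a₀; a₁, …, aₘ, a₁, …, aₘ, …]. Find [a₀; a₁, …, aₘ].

a₀ = ⌊√747⌋ = 27.
With m₀=0, d₀=1 and mₖ₊₁ = dₖaₖ − mₖ, dₖ₊₁ = (n − mₖ₊₁²)/dₖ, aₖ₊₁ = ⌊(a₀+mₖ₊₁)/dₖ₊₁⌋:
  k=1: m=27, d=18, a=3
  k=2: m=27, d=1, a=54
d=1 and a=2a₀=54 at k=2, so the next step gives (m, d) = (27, 18) again — its k=1 value — and the period has length 2.

[27; 3, 54]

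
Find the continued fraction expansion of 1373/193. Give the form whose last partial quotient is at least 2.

1373 = 7*193 + 22
193 = 8*22 + 17
22 = 1*17 + 5
17 = 3*5 + 2
5 = 2*2 + 1
2 = 2*1 + 0  (stop)
So 1373/193 = [7; 8, 1, 3, 2, 2].

[7; 8, 1, 3, 2, 2]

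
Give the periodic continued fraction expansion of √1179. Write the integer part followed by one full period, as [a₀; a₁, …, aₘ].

[34; 2, 1, 33, 1, 2, 68]

a₀ = ⌊√1179⌋ = 34.
With m₀=0, d₀=1 and mₖ₊₁ = dₖaₖ − mₖ, dₖ₊₁ = (n − mₖ₊₁²)/dₖ, aₖ₊₁ = ⌊(a₀+mₖ₊₁)/dₖ₊₁⌋:
  k=1: m=34, d=23, a=2
  k=2: m=12, d=45, a=1
  k=3: m=33, d=2, a=33
  k=4: m=33, d=45, a=1
  k=5: m=12, d=23, a=2
  k=6: m=34, d=1, a=68
d=1 and a=2a₀=68 at k=6, so the next step gives (m, d) = (34, 23) again — its k=1 value — and the period has length 6.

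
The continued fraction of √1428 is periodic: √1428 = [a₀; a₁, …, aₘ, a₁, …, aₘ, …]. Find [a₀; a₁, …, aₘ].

[37; 1, 3, 1, 2, 1, 3, 1, 74]

a₀ = ⌊√1428⌋ = 37.
With m₀=0, d₀=1 and mₖ₊₁ = dₖaₖ − mₖ, dₖ₊₁ = (n − mₖ₊₁²)/dₖ, aₖ₊₁ = ⌊(a₀+mₖ₊₁)/dₖ₊₁⌋:
  k=1: m=37, d=59, a=1
  k=2: m=22, d=16, a=3
  k=3: m=26, d=47, a=1
  k=4: m=21, d=21, a=2
  k=5: m=21, d=47, a=1
  k=6: m=26, d=16, a=3
  k=7: m=22, d=59, a=1
  k=8: m=37, d=1, a=74
d=1 and a=2a₀=74 at k=8, so the next step gives (m, d) = (37, 59) again — its k=1 value — and the period has length 8.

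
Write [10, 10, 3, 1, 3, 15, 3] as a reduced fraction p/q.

72772/7207

Fold from the inside: start with 3/1.
  15 + 1/3 = 46/3
  3 + 3/46 = 141/46
  1 + 46/141 = 187/141
  3 + 141/187 = 702/187
  10 + 187/702 = 7207/702
  10 + 702/7207 = 72772/7207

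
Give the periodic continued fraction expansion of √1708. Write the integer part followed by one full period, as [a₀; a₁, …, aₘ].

[41; 3, 20, 3, 82]

a₀ = ⌊√1708⌋ = 41.
With m₀=0, d₀=1 and mₖ₊₁ = dₖaₖ − mₖ, dₖ₊₁ = (n − mₖ₊₁²)/dₖ, aₖ₊₁ = ⌊(a₀+mₖ₊₁)/dₖ₊₁⌋:
  k=1: m=41, d=27, a=3
  k=2: m=40, d=4, a=20
  k=3: m=40, d=27, a=3
  k=4: m=41, d=1, a=82
d=1 and a=2a₀=82 at k=4, so the next step gives (m, d) = (41, 27) again — its k=1 value — and the period has length 4.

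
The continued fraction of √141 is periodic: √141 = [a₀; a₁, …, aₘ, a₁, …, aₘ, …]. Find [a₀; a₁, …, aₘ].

a₀ = ⌊√141⌋ = 11.
With m₀=0, d₀=1 and mₖ₊₁ = dₖaₖ − mₖ, dₖ₊₁ = (n − mₖ₊₁²)/dₖ, aₖ₊₁ = ⌊(a₀+mₖ₊₁)/dₖ₊₁⌋:
  k=1: m=11, d=20, a=1
  k=2: m=9, d=3, a=6
  k=3: m=9, d=20, a=1
  k=4: m=11, d=1, a=22
d=1 and a=2a₀=22 at k=4, so the next step gives (m, d) = (11, 20) again — its k=1 value — and the period has length 4.

[11; 1, 6, 1, 22]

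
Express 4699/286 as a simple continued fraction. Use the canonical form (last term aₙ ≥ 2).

4699 = 16*286 + 123
286 = 2*123 + 40
123 = 3*40 + 3
40 = 13*3 + 1
3 = 3*1 + 0  (stop)
So 4699/286 = [16; 2, 3, 13, 3].

[16; 2, 3, 13, 3]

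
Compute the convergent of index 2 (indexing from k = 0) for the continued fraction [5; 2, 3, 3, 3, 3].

Using pₖ = aₖpₖ₋₁ + pₖ₋₂, qₖ = aₖqₖ₋₁ + qₖ₋₂ (with p₋₁=1, p₋₂=0, q₋₁=0, q₋₂=1):
  k=0: a=5, p=5, q=1
  k=1: a=2, p=11, q=2
  k=2: a=3, p=38, q=7

38/7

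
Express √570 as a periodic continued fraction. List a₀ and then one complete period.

[23; 1, 6, 1, 46]

a₀ = ⌊√570⌋ = 23.
With m₀=0, d₀=1 and mₖ₊₁ = dₖaₖ − mₖ, dₖ₊₁ = (n − mₖ₊₁²)/dₖ, aₖ₊₁ = ⌊(a₀+mₖ₊₁)/dₖ₊₁⌋:
  k=1: m=23, d=41, a=1
  k=2: m=18, d=6, a=6
  k=3: m=18, d=41, a=1
  k=4: m=23, d=1, a=46
d=1 and a=2a₀=46 at k=4, so the next step gives (m, d) = (23, 41) again — its k=1 value — and the period has length 4.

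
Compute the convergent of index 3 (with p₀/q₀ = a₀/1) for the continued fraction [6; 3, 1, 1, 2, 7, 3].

Using pₖ = aₖpₖ₋₁ + pₖ₋₂, qₖ = aₖqₖ₋₁ + qₖ₋₂ (with p₋₁=1, p₋₂=0, q₋₁=0, q₋₂=1):
  k=0: a=6, p=6, q=1
  k=1: a=3, p=19, q=3
  k=2: a=1, p=25, q=4
  k=3: a=1, p=44, q=7

44/7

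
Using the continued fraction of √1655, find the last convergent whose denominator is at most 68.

√1655 = [40; 1, 2, 7, 16, 7, 2, 1, 80, …] (period length 8).
Convergents:
  p_0/q_0 = 40/1
  p_1/q_1 = 41/1
  p_2/q_2 = 122/3
  p_3/q_3 = 895/22
  p_4/q_4 = 14442/355
q_3 = 22 ≤ 68 < 355 = q_4, so the answer is 895/22.

895/22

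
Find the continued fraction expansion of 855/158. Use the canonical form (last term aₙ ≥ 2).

855 = 5×158 + 65
158 = 2×65 + 28
65 = 2×28 + 9
28 = 3×9 + 1
9 = 9×1 + 0  (stop)
So 855/158 = [5; 2, 2, 3, 9].

[5; 2, 2, 3, 9]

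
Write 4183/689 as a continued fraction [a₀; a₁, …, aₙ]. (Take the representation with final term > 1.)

4183 = 6×689 + 49
689 = 14×49 + 3
49 = 16×3 + 1
3 = 3×1 + 0  (stop)
So 4183/689 = [6; 14, 16, 3].

[6; 14, 16, 3]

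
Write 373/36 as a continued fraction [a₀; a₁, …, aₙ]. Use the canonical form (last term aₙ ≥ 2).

[10; 2, 1, 3, 3]

373 = 10·36 + 13
36 = 2·13 + 10
13 = 1·10 + 3
10 = 3·3 + 1
3 = 3·1 + 0  (stop)
So 373/36 = [10; 2, 1, 3, 3].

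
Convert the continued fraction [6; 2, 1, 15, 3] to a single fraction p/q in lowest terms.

Using pₖ = aₖpₖ₋₁ + pₖ₋₂ and qₖ = aₖqₖ₋₁ + qₖ₋₂:
  k=0: a=6, p=6, q=1
  k=1: a=2, p=13, q=2
  k=2: a=1, p=19, q=3
  k=3: a=15, p=298, q=47
  k=4: a=3, p=913, q=144

913/144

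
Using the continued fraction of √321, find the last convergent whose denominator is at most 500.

7722/431

√321 = [17; 1, 10, 1, 34, …] (period length 4).
Convergents:
  p_0/q_0 = 17/1
  p_1/q_1 = 18/1
  p_2/q_2 = 197/11
  p_3/q_3 = 215/12
  p_4/q_4 = 7507/419
  p_5/q_5 = 7722/431
  p_6/q_6 = 84727/4729
q_5 = 431 ≤ 500 < 4729 = q_6, so the answer is 7722/431.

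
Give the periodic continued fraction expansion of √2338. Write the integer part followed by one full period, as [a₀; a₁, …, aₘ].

[48; 2, 1, 5, 48, 5, 1, 2, 96]

a₀ = ⌊√2338⌋ = 48.
With m₀=0, d₀=1 and mₖ₊₁ = dₖaₖ − mₖ, dₖ₊₁ = (n − mₖ₊₁²)/dₖ, aₖ₊₁ = ⌊(a₀+mₖ₊₁)/dₖ₊₁⌋:
  k=1: m=48, d=34, a=2
  k=2: m=20, d=57, a=1
  k=3: m=37, d=17, a=5
  k=4: m=48, d=2, a=48
  k=5: m=48, d=17, a=5
  k=6: m=37, d=57, a=1
  k=7: m=20, d=34, a=2
  k=8: m=48, d=1, a=96
d=1 and a=2a₀=96 at k=8, so the next step gives (m, d) = (48, 34) again — its k=1 value — and the period has length 8.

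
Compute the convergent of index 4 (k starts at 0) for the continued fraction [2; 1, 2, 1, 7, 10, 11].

85/31

Using pₖ = aₖpₖ₋₁ + pₖ₋₂, qₖ = aₖqₖ₋₁ + qₖ₋₂ (with p₋₁=1, p₋₂=0, q₋₁=0, q₋₂=1):
  k=0: a=2, p=2, q=1
  k=1: a=1, p=3, q=1
  k=2: a=2, p=8, q=3
  k=3: a=1, p=11, q=4
  k=4: a=7, p=85, q=31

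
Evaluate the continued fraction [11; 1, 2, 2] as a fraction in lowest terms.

Using pₖ = aₖpₖ₋₁ + pₖ₋₂ and qₖ = aₖqₖ₋₁ + qₖ₋₂:
  k=0: a=11, p=11, q=1
  k=1: a=1, p=12, q=1
  k=2: a=2, p=35, q=3
  k=3: a=2, p=82, q=7

82/7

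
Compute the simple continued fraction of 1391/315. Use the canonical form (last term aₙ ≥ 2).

[4; 2, 2, 2, 8, 3]

1391 = 4·315 + 131
315 = 2·131 + 53
131 = 2·53 + 25
53 = 2·25 + 3
25 = 8·3 + 1
3 = 3·1 + 0  (stop)
So 1391/315 = [4; 2, 2, 2, 8, 3].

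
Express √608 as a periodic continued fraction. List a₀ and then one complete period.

[24; 1, 1, 1, 11, 1, 1, 1, 48]

a₀ = ⌊√608⌋ = 24.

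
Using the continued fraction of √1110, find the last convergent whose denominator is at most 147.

√1110 = [33; 3, 6, 3, 66, …] (period length 4).
Convergents:
  p_0/q_0 = 33/1
  p_1/q_1 = 100/3
  p_2/q_2 = 633/19
  p_3/q_3 = 1999/60
  p_4/q_4 = 132567/3979
q_3 = 60 ≤ 147 < 3979 = q_4, so the answer is 1999/60.

1999/60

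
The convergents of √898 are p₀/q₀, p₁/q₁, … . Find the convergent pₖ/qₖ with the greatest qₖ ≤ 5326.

√898 = [29; 1, 28, 1, 58, …] (period length 4).
Convergents:
  p_0/q_0 = 29/1
  p_1/q_1 = 30/1
  p_2/q_2 = 869/29
  p_3/q_3 = 899/30
  p_4/q_4 = 53011/1769
  p_5/q_5 = 53910/1799
  p_6/q_6 = 1562491/52141
q_5 = 1799 ≤ 5326 < 52141 = q_6, so the answer is 53910/1799.

53910/1799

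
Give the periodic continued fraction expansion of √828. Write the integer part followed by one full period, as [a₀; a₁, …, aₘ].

a₀ = ⌊√828⌋ = 28.
With m₀=0, d₀=1 and mₖ₊₁ = dₖaₖ − mₖ, dₖ₊₁ = (n − mₖ₊₁²)/dₖ, aₖ₊₁ = ⌊(a₀+mₖ₊₁)/dₖ₊₁⌋:
  k=1: m=28, d=44, a=1
  k=2: m=16, d=13, a=3
  k=3: m=23, d=23, a=2
  k=4: m=23, d=13, a=3
  k=5: m=16, d=44, a=1
  k=6: m=28, d=1, a=56
d=1 and a=2a₀=56 at k=6, so the next step gives (m, d) = (28, 44) again — its k=1 value — and the period has length 6.

[28; 1, 3, 2, 3, 1, 56]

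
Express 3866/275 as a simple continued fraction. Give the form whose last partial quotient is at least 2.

[14; 17, 5, 3]

3866 = 14×275 + 16
275 = 17×16 + 3
16 = 5×3 + 1
3 = 3×1 + 0  (stop)
So 3866/275 = [14; 17, 5, 3].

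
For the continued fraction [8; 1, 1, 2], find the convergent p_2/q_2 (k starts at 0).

17/2

Using pₖ = aₖpₖ₋₁ + pₖ₋₂, qₖ = aₖqₖ₋₁ + qₖ₋₂ (with p₋₁=1, p₋₂=0, q₋₁=0, q₋₂=1):
  k=0: a=8, p=8, q=1
  k=1: a=1, p=9, q=1
  k=2: a=1, p=17, q=2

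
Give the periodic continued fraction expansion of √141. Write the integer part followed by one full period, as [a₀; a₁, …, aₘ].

a₀ = ⌊√141⌋ = 11.

[11; 1, 6, 1, 22]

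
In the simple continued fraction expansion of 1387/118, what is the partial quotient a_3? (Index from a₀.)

1387 = 11·118 + 89   →  a_0 = 11
118 = 1·89 + 29   →  a_1 = 1
89 = 3·29 + 2   →  a_2 = 3
29 = 14·2 + 1   →  a_3 = 14

14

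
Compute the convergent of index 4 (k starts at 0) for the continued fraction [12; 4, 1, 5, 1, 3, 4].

Using pₖ = aₖpₖ₋₁ + pₖ₋₂, qₖ = aₖqₖ₋₁ + qₖ₋₂ (with p₋₁=1, p₋₂=0, q₋₁=0, q₋₂=1):
  k=0: a=12, p=12, q=1
  k=1: a=4, p=49, q=4
  k=2: a=1, p=61, q=5
  k=3: a=5, p=354, q=29
  k=4: a=1, p=415, q=34

415/34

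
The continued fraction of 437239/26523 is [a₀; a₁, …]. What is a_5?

437239 = 16·26523 + 12871   →  a_0 = 16
26523 = 2·12871 + 781   →  a_1 = 2
12871 = 16·781 + 375   →  a_2 = 16
781 = 2·375 + 31   →  a_3 = 2
375 = 12·31 + 3   →  a_4 = 12
31 = 10·3 + 1   →  a_5 = 10

10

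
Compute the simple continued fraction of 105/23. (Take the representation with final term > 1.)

105 = 4*23 + 13
23 = 1*13 + 10
13 = 1*10 + 3
10 = 3*3 + 1
3 = 3*1 + 0  (stop)
So 105/23 = [4; 1, 1, 3, 3].

[4; 1, 1, 3, 3]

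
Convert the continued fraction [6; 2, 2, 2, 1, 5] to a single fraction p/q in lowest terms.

622/97

Using pₖ = aₖpₖ₋₁ + pₖ₋₂ and qₖ = aₖqₖ₋₁ + qₖ₋₂:
  k=0: a=6, p=6, q=1
  k=1: a=2, p=13, q=2
  k=2: a=2, p=32, q=5
  k=3: a=2, p=77, q=12
  k=4: a=1, p=109, q=17
  k=5: a=5, p=622, q=97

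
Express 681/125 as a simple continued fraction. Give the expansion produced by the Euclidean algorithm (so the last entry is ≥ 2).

[5; 2, 4, 3, 4]

681 = 5×125 + 56
125 = 2×56 + 13
56 = 4×13 + 4
13 = 3×4 + 1
4 = 4×1 + 0  (stop)
So 681/125 = [5; 2, 4, 3, 4].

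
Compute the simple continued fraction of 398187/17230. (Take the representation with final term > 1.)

398187 = 23*17230 + 1897
17230 = 9*1897 + 157
1897 = 12*157 + 13
157 = 12*13 + 1
13 = 13*1 + 0  (stop)
So 398187/17230 = [23; 9, 12, 12, 13].

[23; 9, 12, 12, 13]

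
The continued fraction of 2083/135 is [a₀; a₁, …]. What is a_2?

3

2083 = 15·135 + 58   →  a_0 = 15
135 = 2·58 + 19   →  a_1 = 2
58 = 3·19 + 1   →  a_2 = 3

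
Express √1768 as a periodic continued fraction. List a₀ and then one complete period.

a₀ = ⌊√1768⌋ = 42.
With m₀=0, d₀=1 and mₖ₊₁ = dₖaₖ − mₖ, dₖ₊₁ = (n − mₖ₊₁²)/dₖ, aₖ₊₁ = ⌊(a₀+mₖ₊₁)/dₖ₊₁⌋:
  k=1: m=42, d=4, a=21
  k=2: m=42, d=1, a=84
d=1 and a=2a₀=84 at k=2, so the next step gives (m, d) = (42, 4) again — its k=1 value — and the period has length 2.

[42; 21, 84]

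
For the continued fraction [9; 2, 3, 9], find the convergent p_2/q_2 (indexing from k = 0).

66/7

Using pₖ = aₖpₖ₋₁ + pₖ₋₂, qₖ = aₖqₖ₋₁ + qₖ₋₂ (with p₋₁=1, p₋₂=0, q₋₁=0, q₋₂=1):
  k=0: a=9, p=9, q=1
  k=1: a=2, p=19, q=2
  k=2: a=3, p=66, q=7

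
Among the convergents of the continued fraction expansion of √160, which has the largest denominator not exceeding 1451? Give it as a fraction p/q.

√160 = [12; 1, 1, 1, 5, 1, 1, 1, 24, …] (period length 8).
Convergents:
  p_0/q_0 = 12/1
  p_1/q_1 = 13/1
  p_2/q_2 = 25/2
  p_3/q_3 = 38/3
  p_4/q_4 = 215/17
  p_5/q_5 = 253/20
  p_6/q_6 = 468/37
  p_7/q_7 = 721/57
  p_8/q_8 = 17772/1405
  p_9/q_9 = 18493/1462
q_8 = 1405 ≤ 1451 < 1462 = q_9, so the answer is 17772/1405.

17772/1405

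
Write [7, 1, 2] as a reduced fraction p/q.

Using pₖ = aₖpₖ₋₁ + pₖ₋₂ and qₖ = aₖqₖ₋₁ + qₖ₋₂:
  k=0: a=7, p=7, q=1
  k=1: a=1, p=8, q=1
  k=2: a=2, p=23, q=3

23/3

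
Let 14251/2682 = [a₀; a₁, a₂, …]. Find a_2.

5

14251 = 5·2682 + 841   →  a_0 = 5
2682 = 3·841 + 159   →  a_1 = 3
841 = 5·159 + 46   →  a_2 = 5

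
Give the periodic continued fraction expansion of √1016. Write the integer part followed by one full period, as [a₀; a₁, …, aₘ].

[31; 1, 6, 1, 62]

a₀ = ⌊√1016⌋ = 31.
With m₀=0, d₀=1 and mₖ₊₁ = dₖaₖ − mₖ, dₖ₊₁ = (n − mₖ₊₁²)/dₖ, aₖ₊₁ = ⌊(a₀+mₖ₊₁)/dₖ₊₁⌋:
  k=1: m=31, d=55, a=1
  k=2: m=24, d=8, a=6
  k=3: m=24, d=55, a=1
  k=4: m=31, d=1, a=62
d=1 and a=2a₀=62 at k=4, so the next step gives (m, d) = (31, 55) again — its k=1 value — and the period has length 4.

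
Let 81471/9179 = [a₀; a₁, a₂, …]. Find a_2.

81471 = 8·9179 + 8039   →  a_0 = 8
9179 = 1·8039 + 1140   →  a_1 = 1
8039 = 7·1140 + 59   →  a_2 = 7

7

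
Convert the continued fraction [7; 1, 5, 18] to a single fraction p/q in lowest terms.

Using pₖ = aₖpₖ₋₁ + pₖ₋₂ and qₖ = aₖqₖ₋₁ + qₖ₋₂:
  k=0: a=7, p=7, q=1
  k=1: a=1, p=8, q=1
  k=2: a=5, p=47, q=6
  k=3: a=18, p=854, q=109

854/109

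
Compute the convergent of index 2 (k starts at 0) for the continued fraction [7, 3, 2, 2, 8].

Using pₖ = aₖpₖ₋₁ + pₖ₋₂, qₖ = aₖqₖ₋₁ + qₖ₋₂ (with p₋₁=1, p₋₂=0, q₋₁=0, q₋₂=1):
  k=0: a=7, p=7, q=1
  k=1: a=3, p=22, q=3
  k=2: a=2, p=51, q=7

51/7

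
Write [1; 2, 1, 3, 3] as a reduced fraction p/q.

49/36

Using pₖ = aₖpₖ₋₁ + pₖ₋₂ and qₖ = aₖqₖ₋₁ + qₖ₋₂:
  k=0: a=1, p=1, q=1
  k=1: a=2, p=3, q=2
  k=2: a=1, p=4, q=3
  k=3: a=3, p=15, q=11
  k=4: a=3, p=49, q=36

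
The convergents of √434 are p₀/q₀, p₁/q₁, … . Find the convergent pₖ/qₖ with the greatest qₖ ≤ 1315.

26020/1249

√434 = [20; 1, 4, 1, 40, …] (period length 4).
Convergents:
  p_0/q_0 = 20/1
  p_1/q_1 = 21/1
  p_2/q_2 = 104/5
  p_3/q_3 = 125/6
  p_4/q_4 = 5104/245
  p_5/q_5 = 5229/251
  p_6/q_6 = 26020/1249
  p_7/q_7 = 31249/1500
q_6 = 1249 ≤ 1315 < 1500 = q_7, so the answer is 26020/1249.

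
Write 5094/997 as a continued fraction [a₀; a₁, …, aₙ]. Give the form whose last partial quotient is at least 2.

5094 = 5×997 + 109
997 = 9×109 + 16
109 = 6×16 + 13
16 = 1×13 + 3
13 = 4×3 + 1
3 = 3×1 + 0  (stop)
So 5094/997 = [5; 9, 6, 1, 4, 3].

[5; 9, 6, 1, 4, 3]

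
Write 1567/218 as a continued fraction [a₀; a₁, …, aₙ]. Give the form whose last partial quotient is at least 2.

1567 = 7×218 + 41
218 = 5×41 + 13
41 = 3×13 + 2
13 = 6×2 + 1
2 = 2×1 + 0  (stop)
So 1567/218 = [7; 5, 3, 6, 2].

[7; 5, 3, 6, 2]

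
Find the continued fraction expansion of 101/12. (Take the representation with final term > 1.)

101 = 8·12 + 5
12 = 2·5 + 2
5 = 2·2 + 1
2 = 2·1 + 0  (stop)
So 101/12 = [8; 2, 2, 2].

[8; 2, 2, 2]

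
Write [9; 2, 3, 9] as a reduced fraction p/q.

613/65

Fold from the inside: start with 9/1.
  3 + 1/9 = 28/9
  2 + 9/28 = 65/28
  9 + 28/65 = 613/65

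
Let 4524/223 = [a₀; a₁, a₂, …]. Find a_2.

4524 = 20·223 + 64   →  a_0 = 20
223 = 3·64 + 31   →  a_1 = 3
64 = 2·31 + 2   →  a_2 = 2

2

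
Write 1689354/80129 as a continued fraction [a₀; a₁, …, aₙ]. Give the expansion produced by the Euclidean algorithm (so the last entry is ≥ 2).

1689354 = 21·80129 + 6645
80129 = 12·6645 + 389
6645 = 17·389 + 32
389 = 12·32 + 5
32 = 6·5 + 2
5 = 2·2 + 1
2 = 2·1 + 0  (stop)
So 1689354/80129 = [21; 12, 17, 12, 6, 2, 2].

[21; 12, 17, 12, 6, 2, 2]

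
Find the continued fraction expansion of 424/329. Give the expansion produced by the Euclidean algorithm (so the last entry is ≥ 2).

424 = 1·329 + 95
329 = 3·95 + 44
95 = 2·44 + 7
44 = 6·7 + 2
7 = 3·2 + 1
2 = 2·1 + 0  (stop)
So 424/329 = [1; 3, 2, 6, 3, 2].

[1; 3, 2, 6, 3, 2]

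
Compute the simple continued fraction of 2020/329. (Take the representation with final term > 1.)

2020 = 6*329 + 46
329 = 7*46 + 7
46 = 6*7 + 4
7 = 1*4 + 3
4 = 1*3 + 1
3 = 3*1 + 0  (stop)
So 2020/329 = [6; 7, 6, 1, 1, 3].

[6; 7, 6, 1, 1, 3]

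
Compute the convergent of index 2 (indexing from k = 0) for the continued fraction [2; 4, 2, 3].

Using pₖ = aₖpₖ₋₁ + pₖ₋₂, qₖ = aₖqₖ₋₁ + qₖ₋₂ (with p₋₁=1, p₋₂=0, q₋₁=0, q₋₂=1):
  k=0: a=2, p=2, q=1
  k=1: a=4, p=9, q=4
  k=2: a=2, p=20, q=9

20/9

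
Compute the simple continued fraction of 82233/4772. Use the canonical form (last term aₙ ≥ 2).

[17; 4, 3, 3, 3, 16, 2]

82233 = 17·4772 + 1109
4772 = 4·1109 + 336
1109 = 3·336 + 101
336 = 3·101 + 33
101 = 3·33 + 2
33 = 16·2 + 1
2 = 2·1 + 0  (stop)
So 82233/4772 = [17; 4, 3, 3, 3, 16, 2].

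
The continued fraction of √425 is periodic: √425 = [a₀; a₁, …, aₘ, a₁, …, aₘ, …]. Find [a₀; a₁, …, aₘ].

[20; 1, 1, 1, 1, 1, 1, 40]

a₀ = ⌊√425⌋ = 20.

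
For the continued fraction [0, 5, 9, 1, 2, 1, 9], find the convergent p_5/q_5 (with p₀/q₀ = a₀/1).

Using pₖ = aₖpₖ₋₁ + pₖ₋₂, qₖ = aₖqₖ₋₁ + qₖ₋₂ (with p₋₁=1, p₋₂=0, q₋₁=0, q₋₂=1):
  k=0: a=0, p=0, q=1
  k=1: a=5, p=1, q=5
  k=2: a=9, p=9, q=46
  k=3: a=1, p=10, q=51
  k=4: a=2, p=29, q=148
  k=5: a=1, p=39, q=199

39/199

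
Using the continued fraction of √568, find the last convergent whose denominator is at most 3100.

40897/1716

√568 = [23; 1, 4, 1, 46, …] (period length 4).
Convergents:
  p_0/q_0 = 23/1
  p_1/q_1 = 24/1
  p_2/q_2 = 119/5
  p_3/q_3 = 143/6
  p_4/q_4 = 6697/281
  p_5/q_5 = 6840/287
  p_6/q_6 = 34057/1429
  p_7/q_7 = 40897/1716
  p_8/q_8 = 1915319/80365
q_7 = 1716 ≤ 3100 < 80365 = q_8, so the answer is 40897/1716.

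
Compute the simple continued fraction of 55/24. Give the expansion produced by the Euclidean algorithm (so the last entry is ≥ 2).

55 = 2·24 + 7
24 = 3·7 + 3
7 = 2·3 + 1
3 = 3·1 + 0  (stop)
So 55/24 = [2; 3, 2, 3].

[2; 3, 2, 3]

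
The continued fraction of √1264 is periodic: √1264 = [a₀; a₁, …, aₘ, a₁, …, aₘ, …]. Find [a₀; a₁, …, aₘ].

[35; 1, 1, 4, 4, 4, 1, 1, 70]

a₀ = ⌊√1264⌋ = 35.
With m₀=0, d₀=1 and mₖ₊₁ = dₖaₖ − mₖ, dₖ₊₁ = (n − mₖ₊₁²)/dₖ, aₖ₊₁ = ⌊(a₀+mₖ₊₁)/dₖ₊₁⌋:
  k=1: m=35, d=39, a=1
  k=2: m=4, d=32, a=1
  k=3: m=28, d=15, a=4
  k=4: m=32, d=16, a=4
  k=5: m=32, d=15, a=4
  k=6: m=28, d=32, a=1
  k=7: m=4, d=39, a=1
  k=8: m=35, d=1, a=70
d=1 and a=2a₀=70 at k=8, so the next step gives (m, d) = (35, 39) again — its k=1 value — and the period has length 8.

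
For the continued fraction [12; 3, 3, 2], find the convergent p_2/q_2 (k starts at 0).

Using pₖ = aₖpₖ₋₁ + pₖ₋₂, qₖ = aₖqₖ₋₁ + qₖ₋₂ (with p₋₁=1, p₋₂=0, q₋₁=0, q₋₂=1):
  k=0: a=12, p=12, q=1
  k=1: a=3, p=37, q=3
  k=2: a=3, p=123, q=10

123/10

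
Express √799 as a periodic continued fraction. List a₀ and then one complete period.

a₀ = ⌊√799⌋ = 28.
With m₀=0, d₀=1 and mₖ₊₁ = dₖaₖ − mₖ, dₖ₊₁ = (n − mₖ₊₁²)/dₖ, aₖ₊₁ = ⌊(a₀+mₖ₊₁)/dₖ₊₁⌋:
  k=1: m=28, d=15, a=3
  k=2: m=17, d=34, a=1
  k=3: m=17, d=15, a=3
  k=4: m=28, d=1, a=56
d=1 and a=2a₀=56 at k=4, so the next step gives (m, d) = (28, 15) again — its k=1 value — and the period has length 4.

[28; 3, 1, 3, 56]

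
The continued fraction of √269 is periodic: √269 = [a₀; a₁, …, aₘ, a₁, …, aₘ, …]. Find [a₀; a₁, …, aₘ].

a₀ = ⌊√269⌋ = 16.
With m₀=0, d₀=1 and mₖ₊₁ = dₖaₖ − mₖ, dₖ₊₁ = (n − mₖ₊₁²)/dₖ, aₖ₊₁ = ⌊(a₀+mₖ₊₁)/dₖ₊₁⌋:
  k=1: m=16, d=13, a=2
  k=2: m=10, d=13, a=2
  k=3: m=16, d=1, a=32
d=1 and a=2a₀=32 at k=3, so the next step gives (m, d) = (16, 13) again — its k=1 value — and the period has length 3.

[16; 2, 2, 32]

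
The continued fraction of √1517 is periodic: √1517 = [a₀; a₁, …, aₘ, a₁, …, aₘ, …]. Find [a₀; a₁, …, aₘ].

[38; 1, 18, 2, 18, 1, 76]

a₀ = ⌊√1517⌋ = 38.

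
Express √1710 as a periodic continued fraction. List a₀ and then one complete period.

a₀ = ⌊√1710⌋ = 41.

[41; 2, 1, 5, 4, 5, 1, 2, 82]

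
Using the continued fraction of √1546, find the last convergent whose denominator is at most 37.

√1546 = [39; 3, 7, 1, 1, 7, 3, 78, …] (period length 7).
Convergents:
  p_0/q_0 = 39/1
  p_1/q_1 = 118/3
  p_2/q_2 = 865/22
  p_3/q_3 = 983/25
  p_4/q_4 = 1848/47
q_3 = 25 ≤ 37 < 47 = q_4, so the answer is 983/25.

983/25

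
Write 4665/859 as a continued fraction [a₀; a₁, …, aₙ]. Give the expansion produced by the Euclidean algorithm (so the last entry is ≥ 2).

4665 = 5*859 + 370
859 = 2*370 + 119
370 = 3*119 + 13
119 = 9*13 + 2
13 = 6*2 + 1
2 = 2*1 + 0  (stop)
So 4665/859 = [5; 2, 3, 9, 6, 2].

[5; 2, 3, 9, 6, 2]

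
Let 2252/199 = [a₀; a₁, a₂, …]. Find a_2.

6

2252 = 11·199 + 63   →  a_0 = 11
199 = 3·63 + 10   →  a_1 = 3
63 = 6·10 + 3   →  a_2 = 6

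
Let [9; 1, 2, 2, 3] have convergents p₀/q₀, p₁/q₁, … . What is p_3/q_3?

68/7

Using pₖ = aₖpₖ₋₁ + pₖ₋₂, qₖ = aₖqₖ₋₁ + qₖ₋₂ (with p₋₁=1, p₋₂=0, q₋₁=0, q₋₂=1):
  k=0: a=9, p=9, q=1
  k=1: a=1, p=10, q=1
  k=2: a=2, p=29, q=3
  k=3: a=2, p=68, q=7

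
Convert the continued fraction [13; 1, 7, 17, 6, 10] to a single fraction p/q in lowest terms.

117071/8437

Using pₖ = aₖpₖ₋₁ + pₖ₋₂ and qₖ = aₖqₖ₋₁ + qₖ₋₂:
  k=0: a=13, p=13, q=1
  k=1: a=1, p=14, q=1
  k=2: a=7, p=111, q=8
  k=3: a=17, p=1901, q=137
  k=4: a=6, p=11517, q=830
  k=5: a=10, p=117071, q=8437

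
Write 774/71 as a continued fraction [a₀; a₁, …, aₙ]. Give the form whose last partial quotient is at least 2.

774 = 10×71 + 64
71 = 1×64 + 7
64 = 9×7 + 1
7 = 7×1 + 0  (stop)
So 774/71 = [10; 1, 9, 7].

[10; 1, 9, 7]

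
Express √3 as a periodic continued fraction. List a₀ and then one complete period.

a₀ = ⌊√3⌋ = 1.
With m₀=0, d₀=1 and mₖ₊₁ = dₖaₖ − mₖ, dₖ₊₁ = (n − mₖ₊₁²)/dₖ, aₖ₊₁ = ⌊(a₀+mₖ₊₁)/dₖ₊₁⌋:
  k=1: m=1, d=2, a=1
  k=2: m=1, d=1, a=2
d=1 and a=2a₀=2 at k=2, so the next step gives (m, d) = (1, 2) again — its k=1 value — and the period has length 2.

[1; 1, 2]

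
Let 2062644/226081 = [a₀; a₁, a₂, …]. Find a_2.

2062644 = 9·226081 + 27915   →  a_0 = 9
226081 = 8·27915 + 2761   →  a_1 = 8
27915 = 10·2761 + 305   →  a_2 = 10

10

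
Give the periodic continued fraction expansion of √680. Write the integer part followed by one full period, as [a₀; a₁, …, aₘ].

a₀ = ⌊√680⌋ = 26.
With m₀=0, d₀=1 and mₖ₊₁ = dₖaₖ − mₖ, dₖ₊₁ = (n − mₖ₊₁²)/dₖ, aₖ₊₁ = ⌊(a₀+mₖ₊₁)/dₖ₊₁⌋:
  k=1: m=26, d=4, a=13
  k=2: m=26, d=1, a=52
d=1 and a=2a₀=52 at k=2, so the next step gives (m, d) = (26, 4) again — its k=1 value — and the period has length 2.

[26; 13, 52]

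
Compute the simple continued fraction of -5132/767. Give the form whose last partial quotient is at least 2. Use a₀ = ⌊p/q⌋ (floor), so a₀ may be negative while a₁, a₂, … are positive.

[-7; 3, 4, 4, 3, 4]

-5132 = -7*767 + 237
767 = 3*237 + 56
237 = 4*56 + 13
56 = 4*13 + 4
13 = 3*4 + 1
4 = 4*1 + 0  (stop)
So -5132/767 = [-7; 3, 4, 4, 3, 4].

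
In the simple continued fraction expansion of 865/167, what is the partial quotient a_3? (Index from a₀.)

1

865 = 5·167 + 30   →  a_0 = 5
167 = 5·30 + 17   →  a_1 = 5
30 = 1·17 + 13   →  a_2 = 1
17 = 1·13 + 4   →  a_3 = 1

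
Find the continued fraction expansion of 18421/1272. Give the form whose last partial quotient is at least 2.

[14; 2, 13, 3, 15]

18421 = 14*1272 + 613
1272 = 2*613 + 46
613 = 13*46 + 15
46 = 3*15 + 1
15 = 15*1 + 0  (stop)
So 18421/1272 = [14; 2, 13, 3, 15].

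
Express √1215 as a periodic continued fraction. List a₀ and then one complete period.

[34; 1, 5, 1, 68]

a₀ = ⌊√1215⌋ = 34.
With m₀=0, d₀=1 and mₖ₊₁ = dₖaₖ − mₖ, dₖ₊₁ = (n − mₖ₊₁²)/dₖ, aₖ₊₁ = ⌊(a₀+mₖ₊₁)/dₖ₊₁⌋:
  k=1: m=34, d=59, a=1
  k=2: m=25, d=10, a=5
  k=3: m=25, d=59, a=1
  k=4: m=34, d=1, a=68
d=1 and a=2a₀=68 at k=4, so the next step gives (m, d) = (34, 59) again — its k=1 value — and the period has length 4.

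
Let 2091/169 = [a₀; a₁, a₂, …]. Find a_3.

2091 = 12·169 + 63   →  a_0 = 12
169 = 2·63 + 43   →  a_1 = 2
63 = 1·43 + 20   →  a_2 = 1
43 = 2·20 + 3   →  a_3 = 2

2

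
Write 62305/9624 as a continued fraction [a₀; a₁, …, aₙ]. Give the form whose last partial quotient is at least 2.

62305 = 6*9624 + 4561
9624 = 2*4561 + 502
4561 = 9*502 + 43
502 = 11*43 + 29
43 = 1*29 + 14
29 = 2*14 + 1
14 = 14*1 + 0  (stop)
So 62305/9624 = [6; 2, 9, 11, 1, 2, 14].

[6; 2, 9, 11, 1, 2, 14]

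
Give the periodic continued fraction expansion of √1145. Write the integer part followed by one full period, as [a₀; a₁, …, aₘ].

a₀ = ⌊√1145⌋ = 33.
With m₀=0, d₀=1 and mₖ₊₁ = dₖaₖ − mₖ, dₖ₊₁ = (n − mₖ₊₁²)/dₖ, aₖ₊₁ = ⌊(a₀+mₖ₊₁)/dₖ₊₁⌋:
  k=1: m=33, d=56, a=1
  k=2: m=23, d=11, a=5
  k=3: m=32, d=11, a=5
  k=4: m=23, d=56, a=1
  k=5: m=33, d=1, a=66
d=1 and a=2a₀=66 at k=5, so the next step gives (m, d) = (33, 56) again — its k=1 value — and the period has length 5.

[33; 1, 5, 5, 1, 66]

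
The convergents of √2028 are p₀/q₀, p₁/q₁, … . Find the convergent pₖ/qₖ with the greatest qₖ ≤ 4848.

√2028 = [45; 30, 90, …] (period length 2).
Convergents:
  p_0/q_0 = 45/1
  p_1/q_1 = 1351/30
  p_2/q_2 = 121635/2701
  p_3/q_3 = 3650401/81060
q_2 = 2701 ≤ 4848 < 81060 = q_3, so the answer is 121635/2701.

121635/2701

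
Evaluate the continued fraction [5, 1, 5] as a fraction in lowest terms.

35/6

Fold from the inside: start with 5/1.
  1 + 1/5 = 6/5
  5 + 5/6 = 35/6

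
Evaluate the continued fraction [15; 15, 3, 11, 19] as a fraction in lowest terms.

Using pₖ = aₖpₖ₋₁ + pₖ₋₂ and qₖ = aₖqₖ₋₁ + qₖ₋₂:
  k=0: a=15, p=15, q=1
  k=1: a=15, p=226, q=15
  k=2: a=3, p=693, q=46
  k=3: a=11, p=7849, q=521
  k=4: a=19, p=149824, q=9945

149824/9945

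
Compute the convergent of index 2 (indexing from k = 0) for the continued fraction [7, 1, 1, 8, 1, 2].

15/2

Using pₖ = aₖpₖ₋₁ + pₖ₋₂, qₖ = aₖqₖ₋₁ + qₖ₋₂ (with p₋₁=1, p₋₂=0, q₋₁=0, q₋₂=1):
  k=0: a=7, p=7, q=1
  k=1: a=1, p=8, q=1
  k=2: a=1, p=15, q=2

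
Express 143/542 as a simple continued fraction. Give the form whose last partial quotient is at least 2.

[0; 3, 1, 3, 1, 3, 3, 2]

143 = 0·542 + 143
542 = 3·143 + 113
143 = 1·113 + 30
113 = 3·30 + 23
30 = 1·23 + 7
23 = 3·7 + 2
7 = 3·2 + 1
2 = 2·1 + 0  (stop)
So 143/542 = [0; 3, 1, 3, 1, 3, 3, 2].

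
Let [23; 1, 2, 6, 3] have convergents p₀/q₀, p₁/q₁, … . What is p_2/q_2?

Using pₖ = aₖpₖ₋₁ + pₖ₋₂, qₖ = aₖqₖ₋₁ + qₖ₋₂ (with p₋₁=1, p₋₂=0, q₋₁=0, q₋₂=1):
  k=0: a=23, p=23, q=1
  k=1: a=1, p=24, q=1
  k=2: a=2, p=71, q=3

71/3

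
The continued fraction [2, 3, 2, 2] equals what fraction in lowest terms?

Using pₖ = aₖpₖ₋₁ + pₖ₋₂ and qₖ = aₖqₖ₋₁ + qₖ₋₂:
  k=0: a=2, p=2, q=1
  k=1: a=3, p=7, q=3
  k=2: a=2, p=16, q=7
  k=3: a=2, p=39, q=17

39/17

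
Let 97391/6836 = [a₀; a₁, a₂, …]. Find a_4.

97391 = 14·6836 + 1687   →  a_0 = 14
6836 = 4·1687 + 88   →  a_1 = 4
1687 = 19·88 + 15   →  a_2 = 19
88 = 5·15 + 13   →  a_3 = 5
15 = 1·13 + 2   →  a_4 = 1

1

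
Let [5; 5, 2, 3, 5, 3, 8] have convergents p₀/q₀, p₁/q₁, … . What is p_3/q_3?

197/38

Using pₖ = aₖpₖ₋₁ + pₖ₋₂, qₖ = aₖqₖ₋₁ + qₖ₋₂ (with p₋₁=1, p₋₂=0, q₋₁=0, q₋₂=1):
  k=0: a=5, p=5, q=1
  k=1: a=5, p=26, q=5
  k=2: a=2, p=57, q=11
  k=3: a=3, p=197, q=38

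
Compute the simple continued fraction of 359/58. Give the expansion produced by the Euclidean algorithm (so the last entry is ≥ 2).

359 = 6*58 + 11
58 = 5*11 + 3
11 = 3*3 + 2
3 = 1*2 + 1
2 = 2*1 + 0  (stop)
So 359/58 = [6; 5, 3, 1, 2].

[6; 5, 3, 1, 2]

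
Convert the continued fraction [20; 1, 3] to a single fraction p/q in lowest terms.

Using pₖ = aₖpₖ₋₁ + pₖ₋₂ and qₖ = aₖqₖ₋₁ + qₖ₋₂:
  k=0: a=20, p=20, q=1
  k=1: a=1, p=21, q=1
  k=2: a=3, p=83, q=4

83/4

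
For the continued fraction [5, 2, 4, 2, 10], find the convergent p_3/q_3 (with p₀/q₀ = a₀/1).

109/20

Using pₖ = aₖpₖ₋₁ + pₖ₋₂, qₖ = aₖqₖ₋₁ + qₖ₋₂ (with p₋₁=1, p₋₂=0, q₋₁=0, q₋₂=1):
  k=0: a=5, p=5, q=1
  k=1: a=2, p=11, q=2
  k=2: a=4, p=49, q=9
  k=3: a=2, p=109, q=20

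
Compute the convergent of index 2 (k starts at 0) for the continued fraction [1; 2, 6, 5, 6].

19/13

Using pₖ = aₖpₖ₋₁ + pₖ₋₂, qₖ = aₖqₖ₋₁ + qₖ₋₂ (with p₋₁=1, p₋₂=0, q₋₁=0, q₋₂=1):
  k=0: a=1, p=1, q=1
  k=1: a=2, p=3, q=2
  k=2: a=6, p=19, q=13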